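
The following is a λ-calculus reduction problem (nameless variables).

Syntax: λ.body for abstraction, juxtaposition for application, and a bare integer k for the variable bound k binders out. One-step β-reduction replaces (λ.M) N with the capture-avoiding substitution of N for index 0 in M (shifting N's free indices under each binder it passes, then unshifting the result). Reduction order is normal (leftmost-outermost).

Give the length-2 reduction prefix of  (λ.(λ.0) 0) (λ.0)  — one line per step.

Answer: after 2 steps: λ.0

Derivation:
  start: (λ.(λ.0) 0) (λ.0)
  →1  (λ.0) (λ.0)
  →2  λ.0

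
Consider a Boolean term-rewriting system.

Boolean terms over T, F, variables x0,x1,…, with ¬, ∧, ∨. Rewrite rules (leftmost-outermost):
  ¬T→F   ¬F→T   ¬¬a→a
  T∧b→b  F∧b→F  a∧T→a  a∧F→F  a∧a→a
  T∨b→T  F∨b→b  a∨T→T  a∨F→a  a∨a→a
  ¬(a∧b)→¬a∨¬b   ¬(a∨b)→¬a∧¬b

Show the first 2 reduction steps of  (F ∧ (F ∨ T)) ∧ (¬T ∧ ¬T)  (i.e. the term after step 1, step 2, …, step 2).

  start: (F ∧ (F ∨ T)) ∧ (¬T ∧ ¬T)
  step 1: F ∧ (¬T ∧ ¬T)
  step 2: F

Answer: after 2 steps: F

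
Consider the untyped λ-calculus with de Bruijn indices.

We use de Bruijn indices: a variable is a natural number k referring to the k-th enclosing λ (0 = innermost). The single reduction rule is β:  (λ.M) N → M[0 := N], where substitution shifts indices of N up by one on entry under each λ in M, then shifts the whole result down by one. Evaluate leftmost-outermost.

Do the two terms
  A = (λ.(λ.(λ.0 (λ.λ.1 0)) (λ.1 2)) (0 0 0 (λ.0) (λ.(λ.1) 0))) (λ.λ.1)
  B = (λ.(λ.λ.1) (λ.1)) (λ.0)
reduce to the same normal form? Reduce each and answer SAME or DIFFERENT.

Answer: DIFFERENT — A ⇓ λ.λ.1, B ⇓ λ.λ.λ.0

Derivation:
Term A:
  start: (λ.(λ.(λ.0 (λ.λ.1 0)) (λ.1 2)) (0 0 0 (λ.0) (λ.(λ.1) 0))) (λ.λ.1)
  →1  (λ.(λ.0 (λ.λ.1 0)) (λ.1 (λ.λ.1))) ((λ.λ.1) (λ.λ.1) (λ.λ.1) (λ.0) (λ.(λ.1) 0))
  →2  (λ.0 (λ.λ.1 0)) (λ.(λ.λ.1) (λ.λ.1) (λ.λ.1) (λ.0) (λ.(λ.1) 0) (λ.λ.1))
  →3  (λ.(λ.λ.1) (λ.λ.1) (λ.λ.1) (λ.0) (λ.(λ.1) 0) (λ.λ.1)) (λ.λ.1 0)
  →4  (λ.λ.1) (λ.λ.1) (λ.λ.1) (λ.0) (λ.(λ.1) 0) (λ.λ.1)
  →5  (λ.λ.λ.1) (λ.λ.1) (λ.0) (λ.(λ.1) 0) (λ.λ.1)
  →6  (λ.λ.1) (λ.0) (λ.(λ.1) 0) (λ.λ.1)
  →7  (λ.λ.0) (λ.(λ.1) 0) (λ.λ.1)
  →8  (λ.0) (λ.λ.1)
  →9  λ.λ.1

Term B:
  start: (λ.(λ.λ.1) (λ.1)) (λ.0)
  →1  (λ.λ.1) (λ.λ.0)
  →2  λ.λ.λ.0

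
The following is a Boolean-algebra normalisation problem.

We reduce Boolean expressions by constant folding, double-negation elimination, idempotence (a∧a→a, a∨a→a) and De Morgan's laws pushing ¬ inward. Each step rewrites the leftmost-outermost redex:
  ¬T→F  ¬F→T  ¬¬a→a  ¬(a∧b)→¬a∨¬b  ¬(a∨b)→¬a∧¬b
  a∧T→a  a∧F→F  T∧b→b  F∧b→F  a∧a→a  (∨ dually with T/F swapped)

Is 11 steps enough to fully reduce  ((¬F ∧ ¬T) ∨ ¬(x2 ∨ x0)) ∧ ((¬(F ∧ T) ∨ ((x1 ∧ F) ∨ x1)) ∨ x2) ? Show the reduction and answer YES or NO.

  start: ((¬F ∧ ¬T) ∨ ¬(x2 ∨ x0)) ∧ ((¬(F ∧ T) ∨ ((x1 ∧ F) ∨ x1)) ∨ x2)
  [1] ((T ∧ ¬T) ∨ ¬(x2 ∨ x0)) ∧ ((¬(F ∧ T) ∨ ((x1 ∧ F) ∨ x1)) ∨ x2)
  [2] (¬T ∨ ¬(x2 ∨ x0)) ∧ ((¬(F ∧ T) ∨ ((x1 ∧ F) ∨ x1)) ∨ x2)
  [3] (F ∨ ¬(x2 ∨ x0)) ∧ ((¬(F ∧ T) ∨ ((x1 ∧ F) ∨ x1)) ∨ x2)
  [4] ¬(x2 ∨ x0) ∧ ((¬(F ∧ T) ∨ ((x1 ∧ F) ∨ x1)) ∨ x2)
  [5] (¬x2 ∧ ¬x0) ∧ ((¬(F ∧ T) ∨ ((x1 ∧ F) ∨ x1)) ∨ x2)
  [6] (¬x2 ∧ ¬x0) ∧ (((¬F ∨ ¬T) ∨ ((x1 ∧ F) ∨ x1)) ∨ x2)
  [7] (¬x2 ∧ ¬x0) ∧ (((T ∨ ¬T) ∨ ((x1 ∧ F) ∨ x1)) ∨ x2)
  [8] (¬x2 ∧ ¬x0) ∧ ((T ∨ ((x1 ∧ F) ∨ x1)) ∨ x2)
  [9] (¬x2 ∧ ¬x0) ∧ (T ∨ x2)
  [10] (¬x2 ∧ ¬x0) ∧ T
  [11] ¬x2 ∧ ¬x0

Answer: YES — reaches normal form ¬x2 ∧ ¬x0 in 11 ≤ 11 steps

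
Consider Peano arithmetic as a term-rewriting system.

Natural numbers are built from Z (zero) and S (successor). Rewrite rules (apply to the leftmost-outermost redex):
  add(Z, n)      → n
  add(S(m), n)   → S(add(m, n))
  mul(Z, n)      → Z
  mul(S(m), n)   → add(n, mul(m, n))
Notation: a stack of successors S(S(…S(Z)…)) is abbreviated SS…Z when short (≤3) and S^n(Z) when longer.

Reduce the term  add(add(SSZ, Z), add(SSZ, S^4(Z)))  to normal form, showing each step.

Answer: normal form = S^8(Z)  (in 9 steps)

Reduction:
  start: add(add(SSZ, Z), add(SSZ, S^4(Z)))
  →1  add(S(add(SZ, Z)), add(SSZ, S^4(Z)))
  →2  S(add(add(SZ, Z), add(SSZ, S^4(Z))))
  →3  S(add(S(add(Z, Z)), add(SSZ, S^4(Z))))
  →4  S(S(add(add(Z, Z), add(SSZ, S^4(Z)))))
  →5  S(S(add(Z, add(SSZ, S^4(Z)))))
  →6  S(S(add(SSZ, S^4(Z))))
  →7  S(S(S(add(SZ, S^4(Z)))))
  →8  S(S(S(S(add(Z, S^4(Z))))))
  →9  S^8(Z)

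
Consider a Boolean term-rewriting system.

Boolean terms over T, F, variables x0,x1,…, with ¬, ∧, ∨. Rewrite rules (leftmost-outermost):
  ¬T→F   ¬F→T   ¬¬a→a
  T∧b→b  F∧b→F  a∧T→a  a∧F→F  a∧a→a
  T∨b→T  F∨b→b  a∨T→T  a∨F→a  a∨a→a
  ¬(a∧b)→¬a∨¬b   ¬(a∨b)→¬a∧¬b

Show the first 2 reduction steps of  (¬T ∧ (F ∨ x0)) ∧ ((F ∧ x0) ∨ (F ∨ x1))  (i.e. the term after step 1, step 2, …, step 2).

Answer: after 2 steps: F ∧ ((F ∧ x0) ∨ (F ∨ x1))

Reduction:
  start: (¬T ∧ (F ∨ x0)) ∧ ((F ∧ x0) ∨ (F ∨ x1))
  step 1: (F ∧ (F ∨ x0)) ∧ ((F ∧ x0) ∨ (F ∨ x1))
  step 2: F ∧ ((F ∧ x0) ∨ (F ∨ x1))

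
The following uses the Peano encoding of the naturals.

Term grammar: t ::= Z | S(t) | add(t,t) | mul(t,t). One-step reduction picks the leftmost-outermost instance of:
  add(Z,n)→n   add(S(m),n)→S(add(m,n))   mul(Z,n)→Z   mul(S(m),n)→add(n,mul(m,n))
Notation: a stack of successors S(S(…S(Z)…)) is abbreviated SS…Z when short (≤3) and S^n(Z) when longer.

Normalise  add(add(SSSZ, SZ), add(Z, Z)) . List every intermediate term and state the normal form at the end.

Answer: normal form = S^4(Z)  (in 10 steps)

Derivation:
  start: add(add(SSSZ, SZ), add(Z, Z))
  [1] add(S(add(SSZ, SZ)), add(Z, Z))
  [2] S(add(add(SSZ, SZ), add(Z, Z)))
  [3] S(add(S(add(SZ, SZ)), add(Z, Z)))
  [4] S(S(add(add(SZ, SZ), add(Z, Z))))
  [5] S(S(add(S(add(Z, SZ)), add(Z, Z))))
  [6] S(S(S(add(add(Z, SZ), add(Z, Z)))))
  [7] S(S(S(add(SZ, add(Z, Z)))))
  [8] S(S(S(S(add(Z, add(Z, Z))))))
  [9] S(S(S(S(add(Z, Z)))))
  [10] S^4(Z)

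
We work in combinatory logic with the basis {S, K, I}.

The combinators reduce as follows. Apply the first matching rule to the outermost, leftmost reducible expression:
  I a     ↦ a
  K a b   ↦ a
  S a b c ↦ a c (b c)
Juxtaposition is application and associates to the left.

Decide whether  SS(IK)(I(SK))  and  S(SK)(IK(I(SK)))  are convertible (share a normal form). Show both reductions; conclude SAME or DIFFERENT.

Term A:
  start: SS(IK)(I(SK))
  →1  S(I(SK))(IK(I(SK)))
  →2  S(SK)(IK(I(SK)))
  →3  S(SK)(K(I(SK)))
  →4  S(SK)(K(SK))

Term B:
  start: S(SK)(IK(I(SK)))
  →1  S(SK)(K(I(SK)))
  →2  S(SK)(K(SK))

Answer: SAME — A ⇓ S(SK)(K(SK)), B ⇓ S(SK)(K(SK))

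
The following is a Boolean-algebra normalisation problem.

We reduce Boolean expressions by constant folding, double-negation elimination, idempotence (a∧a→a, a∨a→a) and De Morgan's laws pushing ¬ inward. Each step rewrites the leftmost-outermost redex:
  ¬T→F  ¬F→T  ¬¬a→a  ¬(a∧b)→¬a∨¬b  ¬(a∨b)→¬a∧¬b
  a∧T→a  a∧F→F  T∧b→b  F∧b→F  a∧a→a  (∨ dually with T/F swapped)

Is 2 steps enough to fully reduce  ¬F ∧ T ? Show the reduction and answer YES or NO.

Answer: YES — reaches normal form T in 2 ≤ 2 steps

Derivation:
  start: ¬F ∧ T
  [1] ¬F
  [2] T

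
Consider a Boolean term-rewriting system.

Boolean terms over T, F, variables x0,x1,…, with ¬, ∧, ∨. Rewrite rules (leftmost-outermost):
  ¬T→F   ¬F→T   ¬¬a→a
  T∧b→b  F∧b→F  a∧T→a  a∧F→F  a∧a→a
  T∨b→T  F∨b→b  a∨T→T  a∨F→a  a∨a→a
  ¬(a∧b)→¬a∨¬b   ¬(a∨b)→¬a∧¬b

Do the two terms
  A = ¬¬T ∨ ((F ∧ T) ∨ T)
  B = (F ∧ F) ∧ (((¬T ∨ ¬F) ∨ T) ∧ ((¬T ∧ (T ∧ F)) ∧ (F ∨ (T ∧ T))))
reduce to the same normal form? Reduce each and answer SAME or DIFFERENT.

Answer: DIFFERENT — A ⇓ T, B ⇓ F

Derivation:
Term A:
  start: ¬¬T ∨ ((F ∧ T) ∨ T)
  step 1: T ∨ ((F ∧ T) ∨ T)
  step 2: T

Term B:
  start: (F ∧ F) ∧ (((¬T ∨ ¬F) ∨ T) ∧ ((¬T ∧ (T ∧ F)) ∧ (F ∨ (T ∧ T))))
  step 1: F ∧ (((¬T ∨ ¬F) ∨ T) ∧ ((¬T ∧ (T ∧ F)) ∧ (F ∨ (T ∧ T))))
  step 2: F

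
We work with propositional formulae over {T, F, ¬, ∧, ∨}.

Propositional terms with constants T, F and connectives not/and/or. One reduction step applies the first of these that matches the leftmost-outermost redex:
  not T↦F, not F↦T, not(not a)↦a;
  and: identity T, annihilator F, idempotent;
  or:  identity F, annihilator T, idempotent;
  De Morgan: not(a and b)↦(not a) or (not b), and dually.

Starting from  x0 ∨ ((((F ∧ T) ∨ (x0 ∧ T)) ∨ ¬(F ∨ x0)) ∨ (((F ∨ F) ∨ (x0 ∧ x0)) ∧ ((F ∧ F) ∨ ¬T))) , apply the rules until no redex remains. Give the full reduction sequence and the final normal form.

  start: x0 ∨ ((((F ∧ T) ∨ (x0 ∧ T)) ∨ ¬(F ∨ x0)) ∨ (((F ∨ F) ∨ (x0 ∧ x0)) ∧ ((F ∧ F) ∨ ¬T)))
  [1] x0 ∨ (((F ∨ (x0 ∧ T)) ∨ ¬(F ∨ x0)) ∨ (((F ∨ F) ∨ (x0 ∧ x0)) ∧ ((F ∧ F) ∨ ¬T)))
  [2] x0 ∨ (((x0 ∧ T) ∨ ¬(F ∨ x0)) ∨ (((F ∨ F) ∨ (x0 ∧ x0)) ∧ ((F ∧ F) ∨ ¬T)))
  [3] x0 ∨ ((x0 ∨ ¬(F ∨ x0)) ∨ (((F ∨ F) ∨ (x0 ∧ x0)) ∧ ((F ∧ F) ∨ ¬T)))
  [4] x0 ∨ ((x0 ∨ (¬F ∧ ¬x0)) ∨ (((F ∨ F) ∨ (x0 ∧ x0)) ∧ ((F ∧ F) ∨ ¬T)))
  [5] x0 ∨ ((x0 ∨ (T ∧ ¬x0)) ∨ (((F ∨ F) ∨ (x0 ∧ x0)) ∧ ((F ∧ F) ∨ ¬T)))
  [6] x0 ∨ ((x0 ∨ ¬x0) ∨ (((F ∨ F) ∨ (x0 ∧ x0)) ∧ ((F ∧ F) ∨ ¬T)))
  [7] x0 ∨ ((x0 ∨ ¬x0) ∨ ((F ∨ (x0 ∧ x0)) ∧ ((F ∧ F) ∨ ¬T)))
  [8] x0 ∨ ((x0 ∨ ¬x0) ∨ ((x0 ∧ x0) ∧ ((F ∧ F) ∨ ¬T)))
  [9] x0 ∨ ((x0 ∨ ¬x0) ∨ (x0 ∧ ((F ∧ F) ∨ ¬T)))
  [10] x0 ∨ ((x0 ∨ ¬x0) ∨ (x0 ∧ (F ∨ ¬T)))
  [11] x0 ∨ ((x0 ∨ ¬x0) ∨ (x0 ∧ ¬T))
  [12] x0 ∨ ((x0 ∨ ¬x0) ∨ (x0 ∧ F))
  [13] x0 ∨ ((x0 ∨ ¬x0) ∨ F)
  [14] x0 ∨ (x0 ∨ ¬x0)

Answer: normal form = x0 ∨ (x0 ∨ ¬x0)  (in 14 steps)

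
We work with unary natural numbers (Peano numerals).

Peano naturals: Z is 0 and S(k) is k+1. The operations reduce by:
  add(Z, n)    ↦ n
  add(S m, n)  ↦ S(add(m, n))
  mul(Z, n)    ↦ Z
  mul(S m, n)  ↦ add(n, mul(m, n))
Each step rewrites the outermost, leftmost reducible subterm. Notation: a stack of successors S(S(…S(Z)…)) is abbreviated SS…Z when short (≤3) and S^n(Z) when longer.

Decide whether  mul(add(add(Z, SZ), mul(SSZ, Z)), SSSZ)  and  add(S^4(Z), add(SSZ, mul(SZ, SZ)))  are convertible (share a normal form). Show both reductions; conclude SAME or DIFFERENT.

Answer: DIFFERENT — A ⇓ SSSZ, B ⇓ S^7(Z)

Working:
Term A:
  start: mul(add(add(Z, SZ), mul(SSZ, Z)), SSSZ)
  →1  mul(add(SZ, mul(SSZ, Z)), SSSZ)
  →2  mul(S(add(Z, mul(SSZ, Z))), SSSZ)
  →3  add(SSSZ, mul(add(Z, mul(SSZ, Z)), SSSZ))
  →4  S(add(SSZ, mul(add(Z, mul(SSZ, Z)), SSSZ)))
  →5  S(S(add(SZ, mul(add(Z, mul(SSZ, Z)), SSSZ))))
  →6  S(S(S(add(Z, mul(add(Z, mul(SSZ, Z)), SSSZ)))))
  →7  S(S(S(mul(add(Z, mul(SSZ, Z)), SSSZ))))
  →8  S(S(S(mul(mul(SSZ, Z), SSSZ))))
  →9  S(S(S(mul(add(Z, mul(SZ, Z)), SSSZ))))
  →10  S(S(S(mul(mul(SZ, Z), SSSZ))))
  →11  S(S(S(mul(add(Z, mul(Z, Z)), SSSZ))))
  →12  S(S(S(mul(mul(Z, Z), SSSZ))))
  →13  S(S(S(mul(Z, SSSZ))))
  →14  SSSZ

Term B:
  start: add(S^4(Z), add(SSZ, mul(SZ, SZ)))
  →1  S(add(SSSZ, add(SSZ, mul(SZ, SZ))))
  →2  S(S(add(SSZ, add(SSZ, mul(SZ, SZ)))))
  →3  S(S(S(add(SZ, add(SSZ, mul(SZ, SZ))))))
  →4  S(S(S(S(add(Z, add(SSZ, mul(SZ, SZ)))))))
  →5  S(S(S(S(add(SSZ, mul(SZ, SZ))))))
  →6  S(S(S(S(S(add(SZ, mul(SZ, SZ)))))))
  →7  S(S(S(S(S(S(add(Z, mul(SZ, SZ))))))))
  →8  S(S(S(S(S(S(mul(SZ, SZ)))))))
  →9  S(S(S(S(S(S(add(SZ, mul(Z, SZ))))))))
  →10  S(S(S(S(S(S(S(add(Z, mul(Z, SZ)))))))))
  →11  S(S(S(S(S(S(S(mul(Z, SZ))))))))
  →12  S^7(Z)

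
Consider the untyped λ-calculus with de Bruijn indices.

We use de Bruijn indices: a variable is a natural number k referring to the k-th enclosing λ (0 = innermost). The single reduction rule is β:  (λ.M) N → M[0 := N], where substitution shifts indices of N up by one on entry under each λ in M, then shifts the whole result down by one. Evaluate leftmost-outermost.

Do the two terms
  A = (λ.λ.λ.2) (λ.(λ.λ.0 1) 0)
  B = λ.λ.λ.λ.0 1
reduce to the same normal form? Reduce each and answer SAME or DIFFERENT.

Answer: SAME — A ⇓ λ.λ.λ.λ.0 1, B ⇓ λ.λ.λ.λ.0 1

Working:
Term A:
  start: (λ.λ.λ.2) (λ.(λ.λ.0 1) 0)
  step 1: λ.λ.λ.(λ.λ.0 1) 0
  step 2: λ.λ.λ.λ.0 1

Term B:
  start: λ.λ.λ.λ.0 1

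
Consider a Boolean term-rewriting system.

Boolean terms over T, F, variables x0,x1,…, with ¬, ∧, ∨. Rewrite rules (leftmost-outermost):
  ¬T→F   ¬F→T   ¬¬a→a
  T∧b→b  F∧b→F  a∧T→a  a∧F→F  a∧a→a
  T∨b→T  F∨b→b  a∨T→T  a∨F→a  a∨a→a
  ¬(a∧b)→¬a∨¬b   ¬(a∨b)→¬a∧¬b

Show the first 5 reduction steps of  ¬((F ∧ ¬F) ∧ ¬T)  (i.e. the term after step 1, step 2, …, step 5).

  start: ¬((F ∧ ¬F) ∧ ¬T)
  →1  ¬(F ∧ ¬F) ∨ ¬¬T
  →2  (¬F ∨ ¬¬F) ∨ ¬¬T
  →3  (T ∨ ¬¬F) ∨ ¬¬T
  →4  T ∨ ¬¬T
  →5  T

Answer: after 5 steps: T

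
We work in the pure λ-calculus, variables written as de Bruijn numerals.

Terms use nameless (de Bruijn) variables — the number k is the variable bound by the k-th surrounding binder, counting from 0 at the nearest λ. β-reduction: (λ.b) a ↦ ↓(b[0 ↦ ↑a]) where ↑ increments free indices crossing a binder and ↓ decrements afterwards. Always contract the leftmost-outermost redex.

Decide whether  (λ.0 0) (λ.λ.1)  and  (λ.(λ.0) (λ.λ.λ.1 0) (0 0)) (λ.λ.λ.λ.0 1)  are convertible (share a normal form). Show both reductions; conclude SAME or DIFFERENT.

Answer: DIFFERENT — A ⇓ λ.λ.λ.1, B ⇓ λ.λ.1 0

Working:
Term A:
  start: (λ.0 0) (λ.λ.1)
  [1] (λ.λ.1) (λ.λ.1)
  [2] λ.λ.λ.1

Term B:
  start: (λ.(λ.0) (λ.λ.λ.1 0) (0 0)) (λ.λ.λ.λ.0 1)
  [1] (λ.0) (λ.λ.λ.1 0) ((λ.λ.λ.λ.0 1) (λ.λ.λ.λ.0 1))
  [2] (λ.λ.λ.1 0) ((λ.λ.λ.λ.0 1) (λ.λ.λ.λ.0 1))
  [3] λ.λ.1 0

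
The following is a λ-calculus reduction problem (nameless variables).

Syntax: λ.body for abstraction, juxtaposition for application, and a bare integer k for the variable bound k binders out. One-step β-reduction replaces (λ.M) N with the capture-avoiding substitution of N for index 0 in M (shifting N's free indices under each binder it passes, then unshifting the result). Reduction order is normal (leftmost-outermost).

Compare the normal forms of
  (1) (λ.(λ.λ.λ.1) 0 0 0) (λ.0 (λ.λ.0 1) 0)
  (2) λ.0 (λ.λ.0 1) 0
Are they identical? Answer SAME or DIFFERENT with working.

Answer: SAME — A ⇓ λ.0 (λ.λ.0 1) 0, B ⇓ λ.0 (λ.λ.0 1) 0

Derivation:
Term A:
  start: (λ.(λ.λ.λ.1) 0 0 0) (λ.0 (λ.λ.0 1) 0)
  step 1: (λ.λ.λ.1) (λ.0 (λ.λ.0 1) 0) (λ.0 (λ.λ.0 1) 0) (λ.0 (λ.λ.0 1) 0)
  step 2: (λ.λ.1) (λ.0 (λ.λ.0 1) 0) (λ.0 (λ.λ.0 1) 0)
  step 3: (λ.λ.0 (λ.λ.0 1) 0) (λ.0 (λ.λ.0 1) 0)
  step 4: λ.0 (λ.λ.0 1) 0

Term B:
  start: λ.0 (λ.λ.0 1) 0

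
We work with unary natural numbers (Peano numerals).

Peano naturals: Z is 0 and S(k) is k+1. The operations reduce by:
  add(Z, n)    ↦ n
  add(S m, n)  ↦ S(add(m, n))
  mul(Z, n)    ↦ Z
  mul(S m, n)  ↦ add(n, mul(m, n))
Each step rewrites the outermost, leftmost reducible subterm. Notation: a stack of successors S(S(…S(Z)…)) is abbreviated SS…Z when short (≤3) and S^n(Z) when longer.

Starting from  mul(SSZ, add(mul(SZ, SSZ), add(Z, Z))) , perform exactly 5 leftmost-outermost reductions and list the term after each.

Answer: after 5 steps: S(add(add(add(SZ, mul(Z, SSZ)), add(Z, Z)), mul(SZ, add(mul(SZ, SSZ), add(Z, Z)))))

Working:
  start: mul(SSZ, add(mul(SZ, SSZ), add(Z, Z)))
  step 1: add(add(mul(SZ, SSZ), add(Z, Z)), mul(SZ, add(mul(SZ, SSZ), add(Z, Z))))
  step 2: add(add(add(SSZ, mul(Z, SSZ)), add(Z, Z)), mul(SZ, add(mul(SZ, SSZ), add(Z, Z))))
  step 3: add(add(S(add(SZ, mul(Z, SSZ))), add(Z, Z)), mul(SZ, add(mul(SZ, SSZ), add(Z, Z))))
  step 4: add(S(add(add(SZ, mul(Z, SSZ)), add(Z, Z))), mul(SZ, add(mul(SZ, SSZ), add(Z, Z))))
  step 5: S(add(add(add(SZ, mul(Z, SSZ)), add(Z, Z)), mul(SZ, add(mul(SZ, SSZ), add(Z, Z)))))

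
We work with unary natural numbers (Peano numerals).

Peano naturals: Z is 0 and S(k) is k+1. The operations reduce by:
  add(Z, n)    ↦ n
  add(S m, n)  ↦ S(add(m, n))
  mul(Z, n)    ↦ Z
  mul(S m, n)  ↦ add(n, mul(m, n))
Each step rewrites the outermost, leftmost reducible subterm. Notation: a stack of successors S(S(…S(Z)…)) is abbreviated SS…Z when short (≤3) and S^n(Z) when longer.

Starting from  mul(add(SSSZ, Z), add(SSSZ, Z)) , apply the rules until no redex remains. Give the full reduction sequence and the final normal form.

  start: mul(add(SSSZ, Z), add(SSSZ, Z))
  step 1: mul(S(add(SSZ, Z)), add(SSSZ, Z))
  step 2: add(add(SSSZ, Z), mul(add(SSZ, Z), add(SSSZ, Z)))
  step 3: add(S(add(SSZ, Z)), mul(add(SSZ, Z), add(SSSZ, Z)))
  step 4: S(add(add(SSZ, Z), mul(add(SSZ, Z), add(SSSZ, Z))))
  step 5: S(add(S(add(SZ, Z)), mul(add(SSZ, Z), add(SSSZ, Z))))
  step 6: S(S(add(add(SZ, Z), mul(add(SSZ, Z), add(SSSZ, Z)))))
  step 7: S(S(add(S(add(Z, Z)), mul(add(SSZ, Z), add(SSSZ, Z)))))
  step 8: S(S(S(add(add(Z, Z), mul(add(SSZ, Z), add(SSSZ, Z))))))
  step 9: S(S(S(add(Z, mul(add(SSZ, Z), add(SSSZ, Z))))))
  step 10: S(S(S(mul(add(SSZ, Z), add(SSSZ, Z)))))
  step 11: S(S(S(mul(S(add(SZ, Z)), add(SSSZ, Z)))))
  step 12: S(S(S(add(add(SSSZ, Z), mul(add(SZ, Z), add(SSSZ, Z))))))
  step 13: S(S(S(add(S(add(SSZ, Z)), mul(add(SZ, Z), add(SSSZ, Z))))))
  step 14: S(S(S(S(add(add(SSZ, Z), mul(add(SZ, Z), add(SSSZ, Z)))))))
  step 15: S(S(S(S(add(S(add(SZ, Z)), mul(add(SZ, Z), add(SSSZ, Z)))))))
  step 16: S(S(S(S(S(add(add(SZ, Z), mul(add(SZ, Z), add(SSSZ, Z))))))))
  step 17: S(S(S(S(S(add(S(add(Z, Z)), mul(add(SZ, Z), add(SSSZ, Z))))))))
  step 18: S(S(S(S(S(S(add(add(Z, Z), mul(add(SZ, Z), add(SSSZ, Z)))))))))
  step 19: S(S(S(S(S(S(add(Z, mul(add(SZ, Z), add(SSSZ, Z)))))))))
  step 20: S(S(S(S(S(S(mul(add(SZ, Z), add(SSSZ, Z))))))))
  step 21: S(S(S(S(S(S(mul(S(add(Z, Z)), add(SSSZ, Z))))))))
  step 22: S(S(S(S(S(S(add(add(SSSZ, Z), mul(add(Z, Z), add(SSSZ, Z)))))))))
  step 23: S(S(S(S(S(S(add(S(add(SSZ, Z)), mul(add(Z, Z), add(SSSZ, Z)))))))))
  step 24: S(S(S(S(S(S(S(add(add(SSZ, Z), mul(add(Z, Z), add(SSSZ, Z))))))))))
  step 25: S(S(S(S(S(S(S(add(S(add(SZ, Z)), mul(add(Z, Z), add(SSSZ, Z))))))))))
  step 26: S(S(S(S(S(S(S(S(add(add(SZ, Z), mul(add(Z, Z), add(SSSZ, Z)))))))))))
  step 27: S(S(S(S(S(S(S(S(add(S(add(Z, Z)), mul(add(Z, Z), add(SSSZ, Z)))))))))))
  step 28: S(S(S(S(S(S(S(S(S(add(add(Z, Z), mul(add(Z, Z), add(SSSZ, Z))))))))))))
  step 29: S(S(S(S(S(S(S(S(S(add(Z, mul(add(Z, Z), add(SSSZ, Z))))))))))))
  step 30: S(S(S(S(S(S(S(S(S(mul(add(Z, Z), add(SSSZ, Z)))))))))))
  step 31: S(S(S(S(S(S(S(S(S(mul(Z, add(SSSZ, Z)))))))))))
  step 32: S^9(Z)

Answer: normal form = S^9(Z)  (in 32 steps)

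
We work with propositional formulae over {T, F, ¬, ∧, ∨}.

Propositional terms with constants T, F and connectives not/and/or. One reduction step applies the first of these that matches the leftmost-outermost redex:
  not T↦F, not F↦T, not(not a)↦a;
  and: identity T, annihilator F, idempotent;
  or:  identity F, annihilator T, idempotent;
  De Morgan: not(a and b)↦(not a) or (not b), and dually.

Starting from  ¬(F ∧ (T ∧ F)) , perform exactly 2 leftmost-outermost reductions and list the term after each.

  start: ¬(F ∧ (T ∧ F))
  step 1: ¬F ∨ ¬(T ∧ F)
  step 2: T ∨ ¬(T ∧ F)

Answer: after 2 steps: T ∨ ¬(T ∧ F)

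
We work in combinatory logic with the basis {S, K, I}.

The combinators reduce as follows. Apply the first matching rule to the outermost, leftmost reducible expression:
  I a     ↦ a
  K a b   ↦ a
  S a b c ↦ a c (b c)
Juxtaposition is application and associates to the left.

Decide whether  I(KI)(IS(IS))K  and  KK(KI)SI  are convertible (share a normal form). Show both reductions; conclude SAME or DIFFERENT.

Term A:
  start: I(KI)(IS(IS))K
  →1  KI(IS(IS))K
  →2  IK
  →3  K

Term B:
  start: KK(KI)SI
  →1  KSI
  →2  S

Answer: DIFFERENT — A ⇓ K, B ⇓ S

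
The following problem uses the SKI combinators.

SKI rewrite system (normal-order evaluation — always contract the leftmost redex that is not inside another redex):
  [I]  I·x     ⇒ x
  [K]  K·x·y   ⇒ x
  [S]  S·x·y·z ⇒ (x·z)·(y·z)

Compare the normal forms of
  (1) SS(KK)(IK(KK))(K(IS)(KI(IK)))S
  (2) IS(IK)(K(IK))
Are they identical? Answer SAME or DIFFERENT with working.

Term A:
  start: SS(KK)(IK(KK))(K(IS)(KI(IK)))S
  →1  S(IK(KK))(KK(IK(KK)))(K(IS)(KI(IK)))S
  →2  IK(KK)(K(IS)(KI(IK)))(KK(IK(KK))(K(IS)(KI(IK))))S
  →3  K(KK)(K(IS)(KI(IK)))(KK(IK(KK))(K(IS)(KI(IK))))S
  →4  KK(KK(IK(KK))(K(IS)(KI(IK))))S
  →5  KS

Term B:
  start: IS(IK)(K(IK))
  →1  S(IK)(K(IK))
  →2  SK(K(IK))
  →3  SK(KK)

Answer: DIFFERENT — A ⇓ KS, B ⇓ SK(KK)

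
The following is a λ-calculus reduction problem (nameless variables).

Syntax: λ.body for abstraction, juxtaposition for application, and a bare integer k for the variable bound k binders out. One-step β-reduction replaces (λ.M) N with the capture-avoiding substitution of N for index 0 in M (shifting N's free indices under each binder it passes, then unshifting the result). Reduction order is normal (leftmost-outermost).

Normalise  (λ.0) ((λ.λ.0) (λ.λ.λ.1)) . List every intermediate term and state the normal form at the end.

Answer: normal form = λ.0  (in 2 steps)

Derivation:
  start: (λ.0) ((λ.λ.0) (λ.λ.λ.1))
  [1] (λ.λ.0) (λ.λ.λ.1)
  [2] λ.0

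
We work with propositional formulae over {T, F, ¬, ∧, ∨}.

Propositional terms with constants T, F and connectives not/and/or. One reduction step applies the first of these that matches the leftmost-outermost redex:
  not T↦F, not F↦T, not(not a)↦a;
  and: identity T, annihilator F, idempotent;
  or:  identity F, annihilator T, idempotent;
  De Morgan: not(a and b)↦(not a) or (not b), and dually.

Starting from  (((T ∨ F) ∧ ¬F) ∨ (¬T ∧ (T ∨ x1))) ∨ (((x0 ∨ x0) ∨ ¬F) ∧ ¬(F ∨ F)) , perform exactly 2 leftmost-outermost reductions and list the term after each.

  start: (((T ∨ F) ∧ ¬F) ∨ (¬T ∧ (T ∨ x1))) ∨ (((x0 ∨ x0) ∨ ¬F) ∧ ¬(F ∨ F))
  step 1: ((T ∧ ¬F) ∨ (¬T ∧ (T ∨ x1))) ∨ (((x0 ∨ x0) ∨ ¬F) ∧ ¬(F ∨ F))
  step 2: (¬F ∨ (¬T ∧ (T ∨ x1))) ∨ (((x0 ∨ x0) ∨ ¬F) ∧ ¬(F ∨ F))

Answer: after 2 steps: (¬F ∨ (¬T ∧ (T ∨ x1))) ∨ (((x0 ∨ x0) ∨ ¬F) ∧ ¬(F ∨ F))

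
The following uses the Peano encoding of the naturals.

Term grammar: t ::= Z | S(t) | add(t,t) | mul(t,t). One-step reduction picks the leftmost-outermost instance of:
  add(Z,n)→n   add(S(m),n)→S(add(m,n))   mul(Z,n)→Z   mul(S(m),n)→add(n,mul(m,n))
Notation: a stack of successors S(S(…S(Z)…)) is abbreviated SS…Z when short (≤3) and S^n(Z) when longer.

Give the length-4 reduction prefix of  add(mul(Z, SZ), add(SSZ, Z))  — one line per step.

Answer: after 4 steps: S(S(add(Z, Z)))

Working:
  start: add(mul(Z, SZ), add(SSZ, Z))
  →1  add(Z, add(SSZ, Z))
  →2  add(SSZ, Z)
  →3  S(add(SZ, Z))
  →4  S(S(add(Z, Z)))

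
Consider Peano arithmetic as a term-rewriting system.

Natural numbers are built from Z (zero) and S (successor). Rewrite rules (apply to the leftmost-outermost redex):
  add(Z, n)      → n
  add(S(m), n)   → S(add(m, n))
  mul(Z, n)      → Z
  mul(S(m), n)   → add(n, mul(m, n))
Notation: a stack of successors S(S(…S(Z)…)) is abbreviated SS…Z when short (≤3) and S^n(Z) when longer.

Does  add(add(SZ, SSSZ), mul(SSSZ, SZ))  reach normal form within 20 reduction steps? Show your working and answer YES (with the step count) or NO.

  start: add(add(SZ, SSSZ), mul(SSSZ, SZ))
  step 1: add(S(add(Z, SSSZ)), mul(SSSZ, SZ))
  step 2: S(add(add(Z, SSSZ), mul(SSSZ, SZ)))
  step 3: S(add(SSSZ, mul(SSSZ, SZ)))
  step 4: S(S(add(SSZ, mul(SSSZ, SZ))))
  step 5: S(S(S(add(SZ, mul(SSSZ, SZ)))))
  step 6: S(S(S(S(add(Z, mul(SSSZ, SZ))))))
  step 7: S(S(S(S(mul(SSSZ, SZ)))))
  step 8: S(S(S(S(add(SZ, mul(SSZ, SZ))))))
  step 9: S(S(S(S(S(add(Z, mul(SSZ, SZ)))))))
  step 10: S(S(S(S(S(mul(SSZ, SZ))))))
  step 11: S(S(S(S(S(add(SZ, mul(SZ, SZ)))))))
  step 12: S(S(S(S(S(S(add(Z, mul(SZ, SZ))))))))
  step 13: S(S(S(S(S(S(mul(SZ, SZ)))))))
  step 14: S(S(S(S(S(S(add(SZ, mul(Z, SZ))))))))
  step 15: S(S(S(S(S(S(S(add(Z, mul(Z, SZ)))))))))
  step 16: S(S(S(S(S(S(S(mul(Z, SZ))))))))
  step 17: S^7(Z)

Answer: YES — reaches normal form S^7(Z) in 17 ≤ 20 steps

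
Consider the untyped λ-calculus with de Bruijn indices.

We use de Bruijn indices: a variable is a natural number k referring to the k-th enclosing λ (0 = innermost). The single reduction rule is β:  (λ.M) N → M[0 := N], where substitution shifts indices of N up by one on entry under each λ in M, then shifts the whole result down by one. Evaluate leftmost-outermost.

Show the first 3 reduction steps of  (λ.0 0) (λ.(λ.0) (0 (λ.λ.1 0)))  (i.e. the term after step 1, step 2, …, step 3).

Answer: after 3 steps: (λ.(λ.0) (0 (λ.λ.1 0))) (λ.λ.1 0)

Working:
  start: (λ.0 0) (λ.(λ.0) (0 (λ.λ.1 0)))
  step 1: (λ.(λ.0) (0 (λ.λ.1 0))) (λ.(λ.0) (0 (λ.λ.1 0)))
  step 2: (λ.0) ((λ.(λ.0) (0 (λ.λ.1 0))) (λ.λ.1 0))
  step 3: (λ.(λ.0) (0 (λ.λ.1 0))) (λ.λ.1 0)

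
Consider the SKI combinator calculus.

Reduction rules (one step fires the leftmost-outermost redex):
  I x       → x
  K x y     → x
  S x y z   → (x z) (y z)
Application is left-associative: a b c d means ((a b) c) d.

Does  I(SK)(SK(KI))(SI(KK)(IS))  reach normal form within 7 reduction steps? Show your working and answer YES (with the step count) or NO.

Answer: YES — reaches normal form SK in 7 ≤ 7 steps

Reduction:
  start: I(SK)(SK(KI))(SI(KK)(IS))
  →1  SK(SK(KI))(SI(KK)(IS))
  →2  K(SI(KK)(IS))(SK(KI)(SI(KK)(IS)))
  →3  SI(KK)(IS)
  →4  I(IS)(KK(IS))
  →5  IS(KK(IS))
  →6  S(KK(IS))
  →7  SK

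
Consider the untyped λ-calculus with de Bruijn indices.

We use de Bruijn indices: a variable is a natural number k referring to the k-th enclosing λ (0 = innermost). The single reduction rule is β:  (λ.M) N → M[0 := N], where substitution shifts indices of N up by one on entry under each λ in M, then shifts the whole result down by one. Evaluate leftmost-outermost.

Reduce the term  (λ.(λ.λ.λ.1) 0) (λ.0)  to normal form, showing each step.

  start: (λ.(λ.λ.λ.1) 0) (λ.0)
  step 1: (λ.λ.λ.1) (λ.0)
  step 2: λ.λ.1

Answer: normal form = λ.λ.1  (in 2 steps)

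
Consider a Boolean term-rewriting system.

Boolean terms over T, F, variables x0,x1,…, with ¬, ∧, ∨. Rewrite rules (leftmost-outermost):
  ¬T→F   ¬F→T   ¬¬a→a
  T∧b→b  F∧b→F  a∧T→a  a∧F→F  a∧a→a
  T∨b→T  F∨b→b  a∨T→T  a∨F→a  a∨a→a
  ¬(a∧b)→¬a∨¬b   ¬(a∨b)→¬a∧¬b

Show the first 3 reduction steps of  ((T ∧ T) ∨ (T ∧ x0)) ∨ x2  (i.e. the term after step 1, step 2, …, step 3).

Answer: after 3 steps: T

Derivation:
  start: ((T ∧ T) ∨ (T ∧ x0)) ∨ x2
  →1  (T ∨ (T ∧ x0)) ∨ x2
  →2  T ∨ x2
  →3  T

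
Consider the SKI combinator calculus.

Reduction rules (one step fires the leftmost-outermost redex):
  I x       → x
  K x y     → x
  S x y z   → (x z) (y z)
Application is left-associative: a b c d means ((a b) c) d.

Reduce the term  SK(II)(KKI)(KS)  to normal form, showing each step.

Answer: normal form = K(KS)  (in 3 steps)

Reduction:
  start: SK(II)(KKI)(KS)
  step 1: K(KKI)(II(KKI))(KS)
  step 2: KKI(KS)
  step 3: K(KS)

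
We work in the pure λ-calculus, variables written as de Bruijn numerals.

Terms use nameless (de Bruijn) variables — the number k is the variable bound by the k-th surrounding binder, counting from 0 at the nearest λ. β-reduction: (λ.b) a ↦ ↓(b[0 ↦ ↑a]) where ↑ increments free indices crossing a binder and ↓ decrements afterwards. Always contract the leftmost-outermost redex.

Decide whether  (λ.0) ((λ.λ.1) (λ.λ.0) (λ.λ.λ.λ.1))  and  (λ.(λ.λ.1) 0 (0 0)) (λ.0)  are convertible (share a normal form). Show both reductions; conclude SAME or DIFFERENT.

Answer: DIFFERENT — A ⇓ λ.λ.0, B ⇓ λ.0

Derivation:
Term A:
  start: (λ.0) ((λ.λ.1) (λ.λ.0) (λ.λ.λ.λ.1))
  step 1: (λ.λ.1) (λ.λ.0) (λ.λ.λ.λ.1)
  step 2: (λ.λ.λ.0) (λ.λ.λ.λ.1)
  step 3: λ.λ.0

Term B:
  start: (λ.(λ.λ.1) 0 (0 0)) (λ.0)
  step 1: (λ.λ.1) (λ.0) ((λ.0) (λ.0))
  step 2: (λ.λ.0) ((λ.0) (λ.0))
  step 3: λ.0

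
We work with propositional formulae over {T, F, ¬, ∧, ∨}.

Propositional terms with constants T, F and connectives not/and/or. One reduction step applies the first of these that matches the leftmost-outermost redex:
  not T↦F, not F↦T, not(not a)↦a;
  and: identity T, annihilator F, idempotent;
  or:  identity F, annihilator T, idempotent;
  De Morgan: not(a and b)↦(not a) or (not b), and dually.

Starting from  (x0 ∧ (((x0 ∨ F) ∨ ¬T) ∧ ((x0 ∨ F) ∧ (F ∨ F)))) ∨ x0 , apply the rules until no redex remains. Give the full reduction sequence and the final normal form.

Answer: normal form = x0  (in 9 steps)

Derivation:
  start: (x0 ∧ (((x0 ∨ F) ∨ ¬T) ∧ ((x0 ∨ F) ∧ (F ∨ F)))) ∨ x0
  [1] (x0 ∧ ((x0 ∨ ¬T) ∧ ((x0 ∨ F) ∧ (F ∨ F)))) ∨ x0
  [2] (x0 ∧ ((x0 ∨ F) ∧ ((x0 ∨ F) ∧ (F ∨ F)))) ∨ x0
  [3] (x0 ∧ (x0 ∧ ((x0 ∨ F) ∧ (F ∨ F)))) ∨ x0
  [4] (x0 ∧ (x0 ∧ (x0 ∧ (F ∨ F)))) ∨ x0
  [5] (x0 ∧ (x0 ∧ (x0 ∧ F))) ∨ x0
  [6] (x0 ∧ (x0 ∧ F)) ∨ x0
  [7] (x0 ∧ F) ∨ x0
  [8] F ∨ x0
  [9] x0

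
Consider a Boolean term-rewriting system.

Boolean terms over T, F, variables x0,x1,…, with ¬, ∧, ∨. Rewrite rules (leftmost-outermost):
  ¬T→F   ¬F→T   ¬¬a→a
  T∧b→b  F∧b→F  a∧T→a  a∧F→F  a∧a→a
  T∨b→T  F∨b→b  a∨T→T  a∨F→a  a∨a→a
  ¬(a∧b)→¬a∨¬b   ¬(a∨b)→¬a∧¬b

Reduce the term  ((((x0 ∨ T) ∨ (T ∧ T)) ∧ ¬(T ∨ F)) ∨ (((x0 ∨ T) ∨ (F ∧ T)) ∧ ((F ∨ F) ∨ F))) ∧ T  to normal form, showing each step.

  start: ((((x0 ∨ T) ∨ (T ∧ T)) ∧ ¬(T ∨ F)) ∨ (((x0 ∨ T) ∨ (F ∧ T)) ∧ ((F ∨ F) ∨ F))) ∧ T
  step 1: (((x0 ∨ T) ∨ (T ∧ T)) ∧ ¬(T ∨ F)) ∨ (((x0 ∨ T) ∨ (F ∧ T)) ∧ ((F ∨ F) ∨ F))
  step 2: ((T ∨ (T ∧ T)) ∧ ¬(T ∨ F)) ∨ (((x0 ∨ T) ∨ (F ∧ T)) ∧ ((F ∨ F) ∨ F))
  step 3: (T ∧ ¬(T ∨ F)) ∨ (((x0 ∨ T) ∨ (F ∧ T)) ∧ ((F ∨ F) ∨ F))
  step 4: ¬(T ∨ F) ∨ (((x0 ∨ T) ∨ (F ∧ T)) ∧ ((F ∨ F) ∨ F))
  step 5: (¬T ∧ ¬F) ∨ (((x0 ∨ T) ∨ (F ∧ T)) ∧ ((F ∨ F) ∨ F))
  step 6: (F ∧ ¬F) ∨ (((x0 ∨ T) ∨ (F ∧ T)) ∧ ((F ∨ F) ∨ F))
  step 7: F ∨ (((x0 ∨ T) ∨ (F ∧ T)) ∧ ((F ∨ F) ∨ F))
  step 8: ((x0 ∨ T) ∨ (F ∧ T)) ∧ ((F ∨ F) ∨ F)
  step 9: (T ∨ (F ∧ T)) ∧ ((F ∨ F) ∨ F)
  step 10: T ∧ ((F ∨ F) ∨ F)
  step 11: (F ∨ F) ∨ F
  step 12: F ∨ F
  step 13: F

Answer: normal form = F  (in 13 steps)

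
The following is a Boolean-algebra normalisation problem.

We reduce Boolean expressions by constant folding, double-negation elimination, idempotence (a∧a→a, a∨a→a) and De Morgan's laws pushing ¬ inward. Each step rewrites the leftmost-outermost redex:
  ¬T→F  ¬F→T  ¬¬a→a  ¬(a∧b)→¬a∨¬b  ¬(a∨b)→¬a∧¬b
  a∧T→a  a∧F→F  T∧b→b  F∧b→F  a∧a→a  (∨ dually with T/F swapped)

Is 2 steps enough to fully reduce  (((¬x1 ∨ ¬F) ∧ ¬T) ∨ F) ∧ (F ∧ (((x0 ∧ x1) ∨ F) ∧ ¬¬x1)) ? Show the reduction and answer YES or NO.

Answer: NO — after 2 steps the term is ((¬x1 ∨ T) ∧ ¬T) ∧ (F ∧ (((x0 ∧ x1) ∨ F) ∧ ¬¬x1)), not yet normal

Working:
  start: (((¬x1 ∨ ¬F) ∧ ¬T) ∨ F) ∧ (F ∧ (((x0 ∧ x1) ∨ F) ∧ ¬¬x1))
  [1] ((¬x1 ∨ ¬F) ∧ ¬T) ∧ (F ∧ (((x0 ∧ x1) ∨ F) ∧ ¬¬x1))
  [2] ((¬x1 ∨ T) ∧ ¬T) ∧ (F ∧ (((x0 ∧ x1) ∨ F) ∧ ¬¬x1))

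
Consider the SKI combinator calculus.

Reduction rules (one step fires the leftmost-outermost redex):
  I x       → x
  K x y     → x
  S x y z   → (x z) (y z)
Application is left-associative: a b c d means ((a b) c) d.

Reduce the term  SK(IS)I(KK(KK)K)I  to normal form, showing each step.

  start: SK(IS)I(KK(KK)K)I
  →1  KI(ISI)(KK(KK)K)I
  →2  I(KK(KK)K)I
  →3  KK(KK)KI
  →4  KKI
  →5  K

Answer: normal form = K  (in 5 steps)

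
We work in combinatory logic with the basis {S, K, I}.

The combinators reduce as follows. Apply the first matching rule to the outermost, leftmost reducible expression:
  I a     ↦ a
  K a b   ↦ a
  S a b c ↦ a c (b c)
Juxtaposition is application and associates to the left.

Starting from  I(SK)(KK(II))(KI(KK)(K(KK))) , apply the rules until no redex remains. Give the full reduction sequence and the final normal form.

Answer: normal form = K(KK)  (in 5 steps)

Reduction:
  start: I(SK)(KK(II))(KI(KK)(K(KK)))
  step 1: SK(KK(II))(KI(KK)(K(KK)))
  step 2: K(KI(KK)(K(KK)))(KK(II)(KI(KK)(K(KK))))
  step 3: KI(KK)(K(KK))
  step 4: I(K(KK))
  step 5: K(KK)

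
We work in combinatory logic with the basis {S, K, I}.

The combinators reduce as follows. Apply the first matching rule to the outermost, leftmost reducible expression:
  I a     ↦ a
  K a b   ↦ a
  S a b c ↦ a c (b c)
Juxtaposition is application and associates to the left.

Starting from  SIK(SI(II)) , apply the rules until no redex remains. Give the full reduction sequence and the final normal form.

  start: SIK(SI(II))
  step 1: I(SI(II))(K(SI(II)))
  step 2: SI(II)(K(SI(II)))
  step 3: I(K(SI(II)))(II(K(SI(II))))
  step 4: K(SI(II))(II(K(SI(II))))
  step 5: SI(II)
  step 6: SII

Answer: normal form = SII  (in 6 steps)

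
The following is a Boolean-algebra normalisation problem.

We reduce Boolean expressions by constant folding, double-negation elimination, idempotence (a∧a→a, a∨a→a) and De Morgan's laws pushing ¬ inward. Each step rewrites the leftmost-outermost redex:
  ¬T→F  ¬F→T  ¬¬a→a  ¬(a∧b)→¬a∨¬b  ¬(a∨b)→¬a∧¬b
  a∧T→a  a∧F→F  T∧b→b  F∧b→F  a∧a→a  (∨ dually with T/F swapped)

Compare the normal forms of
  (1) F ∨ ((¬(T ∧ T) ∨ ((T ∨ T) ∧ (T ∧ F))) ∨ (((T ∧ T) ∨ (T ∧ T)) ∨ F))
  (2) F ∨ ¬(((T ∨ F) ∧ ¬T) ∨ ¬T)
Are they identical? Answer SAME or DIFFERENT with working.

Answer: SAME — A ⇓ T, B ⇓ T

Reduction:
Term A:
  start: F ∨ ((¬(T ∧ T) ∨ ((T ∨ T) ∧ (T ∧ F))) ∨ (((T ∧ T) ∨ (T ∧ T)) ∨ F))
  [1] (¬(T ∧ T) ∨ ((T ∨ T) ∧ (T ∧ F))) ∨ (((T ∧ T) ∨ (T ∧ T)) ∨ F)
  [2] ((¬T ∨ ¬T) ∨ ((T ∨ T) ∧ (T ∧ F))) ∨ (((T ∧ T) ∨ (T ∧ T)) ∨ F)
  [3] (¬T ∨ ((T ∨ T) ∧ (T ∧ F))) ∨ (((T ∧ T) ∨ (T ∧ T)) ∨ F)
  [4] (F ∨ ((T ∨ T) ∧ (T ∧ F))) ∨ (((T ∧ T) ∨ (T ∧ T)) ∨ F)
  [5] ((T ∨ T) ∧ (T ∧ F)) ∨ (((T ∧ T) ∨ (T ∧ T)) ∨ F)
  [6] (T ∧ (T ∧ F)) ∨ (((T ∧ T) ∨ (T ∧ T)) ∨ F)
  [7] (T ∧ F) ∨ (((T ∧ T) ∨ (T ∧ T)) ∨ F)
  [8] F ∨ (((T ∧ T) ∨ (T ∧ T)) ∨ F)
  [9] ((T ∧ T) ∨ (T ∧ T)) ∨ F
  [10] (T ∧ T) ∨ (T ∧ T)
  [11] T ∧ T
  [12] T

Term B:
  start: F ∨ ¬(((T ∨ F) ∧ ¬T) ∨ ¬T)
  [1] ¬(((T ∨ F) ∧ ¬T) ∨ ¬T)
  [2] ¬((T ∨ F) ∧ ¬T) ∧ ¬¬T
  [3] (¬(T ∨ F) ∨ ¬¬T) ∧ ¬¬T
  [4] ((¬T ∧ ¬F) ∨ ¬¬T) ∧ ¬¬T
  [5] ((F ∧ ¬F) ∨ ¬¬T) ∧ ¬¬T
  [6] (F ∨ ¬¬T) ∧ ¬¬T
  [7] ¬¬T ∧ ¬¬T
  [8] ¬¬T
  [9] T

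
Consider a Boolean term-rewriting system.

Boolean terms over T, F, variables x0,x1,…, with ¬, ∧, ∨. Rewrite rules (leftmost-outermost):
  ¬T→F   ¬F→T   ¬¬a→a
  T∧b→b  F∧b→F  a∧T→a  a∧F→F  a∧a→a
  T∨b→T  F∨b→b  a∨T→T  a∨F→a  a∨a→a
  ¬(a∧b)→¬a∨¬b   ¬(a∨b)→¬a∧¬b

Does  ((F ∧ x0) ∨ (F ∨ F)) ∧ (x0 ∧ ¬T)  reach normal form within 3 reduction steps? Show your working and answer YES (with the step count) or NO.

Answer: NO — after 3 steps the term is F ∧ (x0 ∧ ¬T), not yet normal

Derivation:
  start: ((F ∧ x0) ∨ (F ∨ F)) ∧ (x0 ∧ ¬T)
  step 1: (F ∨ (F ∨ F)) ∧ (x0 ∧ ¬T)
  step 2: (F ∨ F) ∧ (x0 ∧ ¬T)
  step 3: F ∧ (x0 ∧ ¬T)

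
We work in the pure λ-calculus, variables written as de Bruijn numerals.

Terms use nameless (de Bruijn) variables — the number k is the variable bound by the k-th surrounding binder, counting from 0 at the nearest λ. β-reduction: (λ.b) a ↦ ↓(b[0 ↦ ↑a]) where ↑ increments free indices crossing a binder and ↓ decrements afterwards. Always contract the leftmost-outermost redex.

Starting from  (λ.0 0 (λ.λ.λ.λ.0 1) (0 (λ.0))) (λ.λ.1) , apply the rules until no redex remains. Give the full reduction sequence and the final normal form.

Answer: normal form = λ.λ.λ.0  (in 5 steps)

Derivation:
  start: (λ.0 0 (λ.λ.λ.λ.0 1) (0 (λ.0))) (λ.λ.1)
  step 1: (λ.λ.1) (λ.λ.1) (λ.λ.λ.λ.0 1) ((λ.λ.1) (λ.0))
  step 2: (λ.λ.λ.1) (λ.λ.λ.λ.0 1) ((λ.λ.1) (λ.0))
  step 3: (λ.λ.1) ((λ.λ.1) (λ.0))
  step 4: λ.(λ.λ.1) (λ.0)
  step 5: λ.λ.λ.0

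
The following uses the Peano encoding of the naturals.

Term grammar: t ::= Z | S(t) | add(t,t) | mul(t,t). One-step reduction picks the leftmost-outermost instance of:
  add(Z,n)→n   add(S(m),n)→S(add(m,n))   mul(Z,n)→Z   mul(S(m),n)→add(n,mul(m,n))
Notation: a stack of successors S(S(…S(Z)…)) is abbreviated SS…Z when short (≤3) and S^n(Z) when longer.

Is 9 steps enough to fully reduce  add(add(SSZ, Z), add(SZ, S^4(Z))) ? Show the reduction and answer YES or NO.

  start: add(add(SSZ, Z), add(SZ, S^4(Z)))
  step 1: add(S(add(SZ, Z)), add(SZ, S^4(Z)))
  step 2: S(add(add(SZ, Z), add(SZ, S^4(Z))))
  step 3: S(add(S(add(Z, Z)), add(SZ, S^4(Z))))
  step 4: S(S(add(add(Z, Z), add(SZ, S^4(Z)))))
  step 5: S(S(add(Z, add(SZ, S^4(Z)))))
  step 6: S(S(add(SZ, S^4(Z))))
  step 7: S(S(S(add(Z, S^4(Z)))))
  step 8: S^7(Z)

Answer: YES — reaches normal form S^7(Z) in 8 ≤ 9 steps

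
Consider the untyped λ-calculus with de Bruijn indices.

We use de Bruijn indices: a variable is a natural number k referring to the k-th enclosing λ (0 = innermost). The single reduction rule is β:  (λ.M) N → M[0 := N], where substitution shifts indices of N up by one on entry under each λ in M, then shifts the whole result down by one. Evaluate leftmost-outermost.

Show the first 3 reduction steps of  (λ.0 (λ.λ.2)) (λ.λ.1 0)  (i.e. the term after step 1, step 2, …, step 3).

  start: (λ.0 (λ.λ.2)) (λ.λ.1 0)
  [1] (λ.λ.1 0) (λ.λ.λ.λ.1 0)
  [2] λ.(λ.λ.λ.λ.1 0) 0
  [3] λ.λ.λ.λ.1 0

Answer: after 3 steps: λ.λ.λ.λ.1 0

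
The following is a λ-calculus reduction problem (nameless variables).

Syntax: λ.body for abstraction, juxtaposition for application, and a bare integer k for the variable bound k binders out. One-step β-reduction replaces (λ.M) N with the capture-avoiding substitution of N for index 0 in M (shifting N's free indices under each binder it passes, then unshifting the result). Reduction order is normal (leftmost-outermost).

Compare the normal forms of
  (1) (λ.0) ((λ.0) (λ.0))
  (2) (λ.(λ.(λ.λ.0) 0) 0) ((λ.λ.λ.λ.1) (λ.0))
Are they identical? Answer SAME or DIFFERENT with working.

Term A:
  start: (λ.0) ((λ.0) (λ.0))
  [1] (λ.0) (λ.0)
  [2] λ.0

Term B:
  start: (λ.(λ.(λ.λ.0) 0) 0) ((λ.λ.λ.λ.1) (λ.0))
  [1] (λ.(λ.λ.0) 0) ((λ.λ.λ.λ.1) (λ.0))
  [2] (λ.λ.0) ((λ.λ.λ.λ.1) (λ.0))
  [3] λ.0

Answer: SAME — A ⇓ λ.0, B ⇓ λ.0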